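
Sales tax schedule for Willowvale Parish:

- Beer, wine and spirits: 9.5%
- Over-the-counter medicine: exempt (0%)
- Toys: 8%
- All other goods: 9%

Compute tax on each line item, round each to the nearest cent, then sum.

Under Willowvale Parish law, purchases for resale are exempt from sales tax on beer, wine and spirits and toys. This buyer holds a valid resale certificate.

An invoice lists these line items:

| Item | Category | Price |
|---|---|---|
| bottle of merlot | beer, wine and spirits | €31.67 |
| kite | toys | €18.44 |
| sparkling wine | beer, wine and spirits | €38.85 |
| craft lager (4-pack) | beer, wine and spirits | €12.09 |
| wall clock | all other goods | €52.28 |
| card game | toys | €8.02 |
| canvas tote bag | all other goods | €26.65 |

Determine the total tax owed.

€7.11

Bottle of merlot €31.67: beer, wine and spirits, buyer-exempt → 0% → €0.00
Kite €18.44: toys, buyer-exempt → 0% → €0.00
Sparkling wine €38.85: beer, wine and spirits, buyer-exempt → 0% → €0.00
Craft lager (4-pack) €12.09: beer, wine and spirits, buyer-exempt → 0% → €0.00
Wall clock €52.28: all other goods → 9% → €4.71
Card game €8.02: toys, buyer-exempt → 0% → €0.00
Canvas tote bag €26.65: all other goods → 9% → €2.40
Total tax = €4.71 + €2.40 = €7.11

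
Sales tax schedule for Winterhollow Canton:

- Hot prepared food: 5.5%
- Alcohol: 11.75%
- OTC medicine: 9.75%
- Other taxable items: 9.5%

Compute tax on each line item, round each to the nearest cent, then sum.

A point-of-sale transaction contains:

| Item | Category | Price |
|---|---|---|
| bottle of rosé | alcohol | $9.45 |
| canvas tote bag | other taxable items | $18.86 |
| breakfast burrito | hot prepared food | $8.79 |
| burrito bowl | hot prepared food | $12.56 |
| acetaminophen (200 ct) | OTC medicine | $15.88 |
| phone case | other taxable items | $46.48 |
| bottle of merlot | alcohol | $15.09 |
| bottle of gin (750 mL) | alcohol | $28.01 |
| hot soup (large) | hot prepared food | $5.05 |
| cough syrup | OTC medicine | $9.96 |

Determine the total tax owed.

Bottle of rosé $9.45: alcohol → 11.75% → $1.11
Canvas tote bag $18.86: other taxable items → 9.5% → $1.79
Breakfast burrito $8.79: hot prepared food → 5.5% → $0.48
Burrito bowl $12.56: hot prepared food → 5.5% → $0.69
Acetaminophen (200 ct) $15.88: OTC medicine → 9.75% → $1.55
Phone case $46.48: other taxable items → 9.5% → $4.42
Bottle of merlot $15.09: alcohol → 11.75% → $1.77
Bottle of gin (750 mL) $28.01: alcohol → 11.75% → $3.29
Hot soup (large) $5.05: hot prepared food → 5.5% → $0.28
Cough syrup $9.96: OTC medicine → 9.75% → $0.97
Total tax = $1.11 + $1.79 + $0.48 + $0.69 + $1.55 + $4.42 + $1.77 + $3.29 + $0.28 + $0.97 = $16.35

$16.35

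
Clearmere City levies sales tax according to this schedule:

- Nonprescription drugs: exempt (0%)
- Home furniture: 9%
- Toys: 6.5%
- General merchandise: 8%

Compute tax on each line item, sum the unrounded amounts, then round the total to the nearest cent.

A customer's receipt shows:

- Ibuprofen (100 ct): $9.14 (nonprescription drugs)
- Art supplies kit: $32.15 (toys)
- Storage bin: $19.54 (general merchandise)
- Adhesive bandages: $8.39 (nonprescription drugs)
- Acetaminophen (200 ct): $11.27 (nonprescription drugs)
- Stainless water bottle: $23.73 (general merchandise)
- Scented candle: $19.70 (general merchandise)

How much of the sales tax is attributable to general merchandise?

Storage bin $19.54: general merchandise → 8% → $1.5632
Stainless water bottle $23.73: general merchandise → 8% → $1.8984
Scented candle $19.70: general merchandise → 8% → $1.576
Tax on general merchandise: unrounded sum = $5.0376 → $5.04

$5.04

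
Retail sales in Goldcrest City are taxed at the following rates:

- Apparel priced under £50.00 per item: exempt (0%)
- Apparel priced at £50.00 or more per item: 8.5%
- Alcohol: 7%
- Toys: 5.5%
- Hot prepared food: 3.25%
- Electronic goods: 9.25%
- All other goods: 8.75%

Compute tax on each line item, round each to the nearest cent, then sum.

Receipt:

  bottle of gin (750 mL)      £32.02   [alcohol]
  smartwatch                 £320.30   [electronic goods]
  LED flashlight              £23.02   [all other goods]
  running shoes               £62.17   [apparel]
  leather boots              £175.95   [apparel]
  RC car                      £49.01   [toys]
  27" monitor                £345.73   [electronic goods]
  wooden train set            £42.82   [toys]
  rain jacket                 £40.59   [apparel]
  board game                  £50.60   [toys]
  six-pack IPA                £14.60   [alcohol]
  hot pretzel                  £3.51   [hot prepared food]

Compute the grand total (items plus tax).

Bottle of gin (750 mL) £32.02: alcohol → 7% → £2.24
Smartwatch £320.30: electronic goods → 9.25% → £29.63
LED flashlight £23.02: all other goods → 8.75% → £2.01
Running shoes £62.17: apparel, £50.00 or more → 8.5% → £5.28
Leather boots £175.95: apparel, £50.00 or more → 8.5% → £14.96
RC car £49.01: toys → 5.5% → £2.70
27" monitor £345.73: electronic goods → 9.25% → £31.98
Wooden train set £42.82: toys → 5.5% → £2.36
Rain jacket £40.59: apparel, under £50.00 → 0% → £0.00
Board game £50.60: toys → 5.5% → £2.78
Six-pack IPA £14.60: alcohol → 7% → £1.02
Hot pretzel £3.51: hot prepared food → 3.25% → £0.11
Subtotal = £1160.32; tax = £95.07; total due = £1255.39

£1255.39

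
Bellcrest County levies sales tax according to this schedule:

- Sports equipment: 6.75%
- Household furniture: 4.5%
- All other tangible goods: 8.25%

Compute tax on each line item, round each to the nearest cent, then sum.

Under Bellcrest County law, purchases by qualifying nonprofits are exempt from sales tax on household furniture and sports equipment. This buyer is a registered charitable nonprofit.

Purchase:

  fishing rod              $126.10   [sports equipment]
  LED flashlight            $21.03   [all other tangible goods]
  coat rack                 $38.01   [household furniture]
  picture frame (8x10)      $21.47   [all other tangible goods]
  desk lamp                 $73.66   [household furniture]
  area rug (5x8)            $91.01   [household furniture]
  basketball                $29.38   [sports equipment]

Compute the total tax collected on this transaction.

Fishing rod $126.10: sports equipment, buyer-exempt → 0% → $0.00
LED flashlight $21.03: all other tangible goods → 8.25% → $1.73
Coat rack $38.01: household furniture, buyer-exempt → 0% → $0.00
Picture frame (8x10) $21.47: all other tangible goods → 8.25% → $1.77
Desk lamp $73.66: household furniture, buyer-exempt → 0% → $0.00
Area rug (5x8) $91.01: household furniture, buyer-exempt → 0% → $0.00
Basketball $29.38: sports equipment, buyer-exempt → 0% → $0.00
Total tax = $1.73 + $1.77 = $3.50

$3.50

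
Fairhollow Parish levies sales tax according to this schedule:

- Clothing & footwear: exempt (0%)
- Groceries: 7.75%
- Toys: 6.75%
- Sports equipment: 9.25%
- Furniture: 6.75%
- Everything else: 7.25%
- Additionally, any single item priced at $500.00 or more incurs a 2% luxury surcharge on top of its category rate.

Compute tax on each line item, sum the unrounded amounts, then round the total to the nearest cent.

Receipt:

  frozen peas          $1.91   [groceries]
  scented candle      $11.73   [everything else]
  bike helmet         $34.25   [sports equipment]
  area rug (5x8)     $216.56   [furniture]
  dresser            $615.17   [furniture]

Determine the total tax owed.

Frozen peas $1.91: groceries → 7.75% → $0.148025
Scented candle $11.73: everything else → 7.25% → $0.850425
Bike helmet $34.25: sports equipment → 9.25% → $3.168125
Area rug (5x8) $216.56: furniture → 6.75% → $14.6178
Dresser $615.17: furniture → 6.75% + 2% surcharge = 8.75% → $53.827375
Unrounded tax sum = $72.61175 → $72.61

$72.61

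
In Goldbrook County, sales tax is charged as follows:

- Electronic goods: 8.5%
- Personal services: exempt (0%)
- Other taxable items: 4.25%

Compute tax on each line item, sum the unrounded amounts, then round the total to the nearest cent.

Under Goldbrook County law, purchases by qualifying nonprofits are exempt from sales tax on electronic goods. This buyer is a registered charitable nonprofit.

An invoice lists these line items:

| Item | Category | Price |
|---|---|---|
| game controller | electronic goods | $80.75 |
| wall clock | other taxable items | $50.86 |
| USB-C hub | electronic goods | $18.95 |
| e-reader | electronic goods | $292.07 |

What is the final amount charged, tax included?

$444.79

Game controller $80.75: electronic goods, buyer-exempt → 0% → $0.00
Wall clock $50.86: other taxable items → 4.25% → $2.16155
USB-C hub $18.95: electronic goods, buyer-exempt → 0% → $0.00
E-reader $292.07: electronic goods, buyer-exempt → 0% → $0.00
Subtotal = $442.63; unrounded tax = $2.16155 → $2.16; total due = $444.79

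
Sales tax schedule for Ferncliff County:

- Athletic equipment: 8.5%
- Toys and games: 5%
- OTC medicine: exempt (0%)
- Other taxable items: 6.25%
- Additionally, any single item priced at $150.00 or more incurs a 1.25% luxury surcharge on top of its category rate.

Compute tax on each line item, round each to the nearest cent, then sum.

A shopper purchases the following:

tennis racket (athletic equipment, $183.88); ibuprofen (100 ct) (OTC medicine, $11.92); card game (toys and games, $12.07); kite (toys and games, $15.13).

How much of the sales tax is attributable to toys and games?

Card game $12.07: toys and games → 5% → $0.60
Kite $15.13: toys and games → 5% → $0.76
Tax on toys and games = $0.60 + $0.76 = $1.36

$1.36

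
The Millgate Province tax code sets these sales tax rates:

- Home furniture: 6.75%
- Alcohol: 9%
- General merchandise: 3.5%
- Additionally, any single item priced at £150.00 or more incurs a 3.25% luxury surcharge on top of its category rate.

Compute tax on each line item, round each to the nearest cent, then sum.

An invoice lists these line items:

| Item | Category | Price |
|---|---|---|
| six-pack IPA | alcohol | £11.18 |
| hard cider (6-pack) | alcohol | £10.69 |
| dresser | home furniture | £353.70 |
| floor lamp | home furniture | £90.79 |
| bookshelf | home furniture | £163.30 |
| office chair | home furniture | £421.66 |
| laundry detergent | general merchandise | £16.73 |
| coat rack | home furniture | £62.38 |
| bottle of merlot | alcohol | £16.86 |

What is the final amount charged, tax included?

Six-pack IPA £11.18: alcohol → 9% → £1.01
Hard cider (6-pack) £10.69: alcohol → 9% → £0.96
Dresser £353.70: home furniture → 6.75% + 3.25% surcharge = 10% → £35.37
Floor lamp £90.79: home furniture → 6.75% → £6.13
Bookshelf £163.30: home furniture → 6.75% + 3.25% surcharge = 10% → £16.33
Office chair £421.66: home furniture → 6.75% + 3.25% surcharge = 10% → £42.17
Laundry detergent £16.73: general merchandise → 3.5% → £0.59
Coat rack £62.38: home furniture → 6.75% → £4.21
Bottle of merlot £16.86: alcohol → 9% → £1.52
Subtotal = £1147.29; tax = £108.29; total due = £1255.58

£1255.58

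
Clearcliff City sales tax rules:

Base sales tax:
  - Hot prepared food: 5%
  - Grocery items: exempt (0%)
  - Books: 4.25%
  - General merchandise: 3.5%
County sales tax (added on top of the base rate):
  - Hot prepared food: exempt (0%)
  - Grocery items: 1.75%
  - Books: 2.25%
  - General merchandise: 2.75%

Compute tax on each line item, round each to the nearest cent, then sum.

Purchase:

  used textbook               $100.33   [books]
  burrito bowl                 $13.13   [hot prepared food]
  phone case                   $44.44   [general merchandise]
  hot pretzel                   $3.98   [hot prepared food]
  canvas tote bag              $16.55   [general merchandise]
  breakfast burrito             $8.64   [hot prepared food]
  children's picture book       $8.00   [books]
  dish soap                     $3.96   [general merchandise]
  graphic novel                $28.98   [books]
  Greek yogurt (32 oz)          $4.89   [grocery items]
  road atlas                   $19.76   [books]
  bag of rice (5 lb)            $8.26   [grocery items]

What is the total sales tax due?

$15.78

Used textbook $100.33: books → 4.25% + 2.25% county = 6.5% → $6.52
Burrito bowl $13.13: hot prepared food → 5% + 0% county = 5% → $0.66
Phone case $44.44: general merchandise → 3.5% + 2.75% county = 6.25% → $2.78
Hot pretzel $3.98: hot prepared food → 5% + 0% county = 5% → $0.20
Canvas tote bag $16.55: general merchandise → 3.5% + 2.75% county = 6.25% → $1.03
Breakfast burrito $8.64: hot prepared food → 5% + 0% county = 5% → $0.43
Children's picture book $8.00: books → 4.25% + 2.25% county = 6.5% → $0.52
Dish soap $3.96: general merchandise → 3.5% + 2.75% county = 6.25% → $0.25
Graphic novel $28.98: books → 4.25% + 2.25% county = 6.5% → $1.88
Greek yogurt (32 oz) $4.89: grocery items → 0% + 1.75% county = 1.75% → $0.09
Road atlas $19.76: books → 4.25% + 2.25% county = 6.5% → $1.28
Bag of rice (5 lb) $8.26: grocery items → 0% + 1.75% county = 1.75% → $0.14
Total tax = $6.52 + $0.66 + $2.78 + $0.20 + $1.03 + $0.43 + $0.52 + $0.25 + $1.88 + $0.09 + $1.28 + $0.14 = $15.78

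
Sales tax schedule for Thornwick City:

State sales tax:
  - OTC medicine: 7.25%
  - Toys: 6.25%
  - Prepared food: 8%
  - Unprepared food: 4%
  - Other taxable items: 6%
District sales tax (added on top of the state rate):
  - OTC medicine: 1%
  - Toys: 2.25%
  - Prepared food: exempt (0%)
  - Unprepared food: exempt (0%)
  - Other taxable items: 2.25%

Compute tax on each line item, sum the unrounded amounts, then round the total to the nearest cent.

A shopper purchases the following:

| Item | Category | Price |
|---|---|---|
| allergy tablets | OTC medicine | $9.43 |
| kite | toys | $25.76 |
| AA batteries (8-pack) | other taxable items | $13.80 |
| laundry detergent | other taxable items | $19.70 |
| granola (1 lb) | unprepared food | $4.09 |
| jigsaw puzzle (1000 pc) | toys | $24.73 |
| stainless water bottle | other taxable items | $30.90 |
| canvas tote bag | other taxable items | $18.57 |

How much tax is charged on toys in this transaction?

$4.29

Kite $25.76: toys → 6.25% + 2.25% district = 8.5% → $2.1896
Jigsaw puzzle (1000 pc) $24.73: toys → 6.25% + 2.25% district = 8.5% → $2.10205
Tax on toys: unrounded sum = $4.29165 → $4.29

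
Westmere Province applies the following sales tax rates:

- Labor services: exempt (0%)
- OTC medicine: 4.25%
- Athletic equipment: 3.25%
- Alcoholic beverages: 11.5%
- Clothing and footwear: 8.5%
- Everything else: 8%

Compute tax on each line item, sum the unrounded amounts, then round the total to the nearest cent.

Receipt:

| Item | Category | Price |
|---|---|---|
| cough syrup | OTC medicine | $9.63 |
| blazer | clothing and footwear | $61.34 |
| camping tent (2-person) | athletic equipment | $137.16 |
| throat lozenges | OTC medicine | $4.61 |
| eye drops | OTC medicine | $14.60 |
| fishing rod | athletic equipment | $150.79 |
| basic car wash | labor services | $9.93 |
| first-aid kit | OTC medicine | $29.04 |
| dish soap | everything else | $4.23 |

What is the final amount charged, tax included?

$438.70

Cough syrup $9.63: OTC medicine → 4.25% → $0.409275
Blazer $61.34: clothing and footwear → 8.5% → $5.2139
Camping tent (2-person) $137.16: athletic equipment → 3.25% → $4.4577
Throat lozenges $4.61: OTC medicine → 4.25% → $0.195925
Eye drops $14.60: OTC medicine → 4.25% → $0.6205
Fishing rod $150.79: athletic equipment → 3.25% → $4.900675
Basic car wash $9.93: labor services → 0% → $0.00
First-aid kit $29.04: OTC medicine → 4.25% → $1.2342
Dish soap $4.23: everything else → 8% → $0.3384
Subtotal = $421.33; unrounded tax = $17.370575 → $17.37; total due = $438.70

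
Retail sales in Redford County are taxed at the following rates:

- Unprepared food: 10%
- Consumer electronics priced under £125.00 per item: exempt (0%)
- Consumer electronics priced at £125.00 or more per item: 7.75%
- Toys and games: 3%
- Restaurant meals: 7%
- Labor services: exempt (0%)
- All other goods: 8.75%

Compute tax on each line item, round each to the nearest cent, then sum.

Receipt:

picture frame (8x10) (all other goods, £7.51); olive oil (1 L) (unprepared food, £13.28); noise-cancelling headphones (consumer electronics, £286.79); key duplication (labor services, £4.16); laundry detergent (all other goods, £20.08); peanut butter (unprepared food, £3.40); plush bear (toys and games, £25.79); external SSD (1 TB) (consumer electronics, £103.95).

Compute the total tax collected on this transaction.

£27.09

Picture frame (8x10) £7.51: all other goods → 8.75% → £0.66
Olive oil (1 L) £13.28: unprepared food → 10% → £1.33
Noise-cancelling headphones £286.79: consumer electronics, £125.00 or more → 7.75% → £22.23
Key duplication £4.16: labor services → 0% → £0.00
Laundry detergent £20.08: all other goods → 8.75% → £1.76
Peanut butter £3.40: unprepared food → 10% → £0.34
Plush bear £25.79: toys and games → 3% → £0.77
External SSD (1 TB) £103.95: consumer electronics, under £125.00 → 0% → £0.00
Total tax = £0.66 + £1.33 + £22.23 + £1.76 + £0.34 + £0.77 = £27.09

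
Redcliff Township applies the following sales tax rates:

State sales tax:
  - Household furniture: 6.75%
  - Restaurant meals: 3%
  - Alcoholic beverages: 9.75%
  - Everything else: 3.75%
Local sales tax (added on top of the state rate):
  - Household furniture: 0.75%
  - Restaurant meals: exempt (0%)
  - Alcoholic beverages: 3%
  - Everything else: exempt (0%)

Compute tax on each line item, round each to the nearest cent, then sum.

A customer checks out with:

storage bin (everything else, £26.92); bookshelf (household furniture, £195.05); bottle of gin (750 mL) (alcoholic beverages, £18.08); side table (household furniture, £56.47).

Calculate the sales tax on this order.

Storage bin £26.92: everything else → 3.75% + 0% local = 3.75% → £1.01
Bookshelf £195.05: household furniture → 6.75% + 0.75% local = 7.5% → £14.63
Bottle of gin (750 mL) £18.08: alcoholic beverages → 9.75% + 3% local = 12.75% → £2.31
Side table £56.47: household furniture → 6.75% + 0.75% local = 7.5% → £4.24
Total tax = £1.01 + £14.63 + £2.31 + £4.24 = £22.19

£22.19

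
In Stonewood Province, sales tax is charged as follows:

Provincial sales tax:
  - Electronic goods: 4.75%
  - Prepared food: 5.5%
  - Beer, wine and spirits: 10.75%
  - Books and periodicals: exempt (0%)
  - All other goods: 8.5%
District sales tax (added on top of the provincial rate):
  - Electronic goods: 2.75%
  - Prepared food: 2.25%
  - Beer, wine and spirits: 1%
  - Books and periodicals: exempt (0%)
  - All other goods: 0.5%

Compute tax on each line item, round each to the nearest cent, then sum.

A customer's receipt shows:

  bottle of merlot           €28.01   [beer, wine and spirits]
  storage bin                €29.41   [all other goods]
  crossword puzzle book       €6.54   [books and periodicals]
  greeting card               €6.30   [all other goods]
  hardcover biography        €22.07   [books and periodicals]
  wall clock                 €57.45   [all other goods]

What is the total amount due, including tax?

€161.46

Bottle of merlot €28.01: beer, wine and spirits → 10.75% + 1% district = 11.75% → €3.29
Storage bin €29.41: all other goods → 8.5% + 0.5% district = 9% → €2.65
Crossword puzzle book €6.54: books and periodicals → 0% + 0% district = 0% → €0.00
Greeting card €6.30: all other goods → 8.5% + 0.5% district = 9% → €0.57
Hardcover biography €22.07: books and periodicals → 0% + 0% district = 0% → €0.00
Wall clock €57.45: all other goods → 8.5% + 0.5% district = 9% → €5.17
Subtotal = €149.78; tax = €11.68; total due = €161.46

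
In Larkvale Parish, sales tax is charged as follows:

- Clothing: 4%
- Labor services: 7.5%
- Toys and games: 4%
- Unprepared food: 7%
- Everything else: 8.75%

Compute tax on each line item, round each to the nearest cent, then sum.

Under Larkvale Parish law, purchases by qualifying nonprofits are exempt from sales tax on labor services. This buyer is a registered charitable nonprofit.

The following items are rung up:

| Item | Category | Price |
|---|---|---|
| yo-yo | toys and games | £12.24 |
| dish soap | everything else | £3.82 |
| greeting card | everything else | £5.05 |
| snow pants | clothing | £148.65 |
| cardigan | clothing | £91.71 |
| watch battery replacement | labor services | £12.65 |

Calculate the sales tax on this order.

Yo-yo £12.24: toys and games → 4% → £0.49
Dish soap £3.82: everything else → 8.75% → £0.33
Greeting card £5.05: everything else → 8.75% → £0.44
Snow pants £148.65: clothing → 4% → £5.95
Cardigan £91.71: clothing → 4% → £3.67
Watch battery replacement £12.65: labor services, buyer-exempt → 0% → £0.00
Total tax = £0.49 + £0.33 + £0.44 + £5.95 + £3.67 = £10.88

£10.88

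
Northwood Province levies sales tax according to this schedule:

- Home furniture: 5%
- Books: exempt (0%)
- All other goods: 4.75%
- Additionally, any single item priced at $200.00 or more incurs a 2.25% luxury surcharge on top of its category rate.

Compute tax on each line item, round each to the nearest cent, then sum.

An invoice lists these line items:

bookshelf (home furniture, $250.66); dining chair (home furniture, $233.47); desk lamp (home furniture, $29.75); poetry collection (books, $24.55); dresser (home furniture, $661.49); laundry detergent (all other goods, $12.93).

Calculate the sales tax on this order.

Bookshelf $250.66: home furniture → 5% + 2.25% surcharge = 7.25% → $18.17
Dining chair $233.47: home furniture → 5% + 2.25% surcharge = 7.25% → $16.93
Desk lamp $29.75: home furniture → 5% → $1.49
Poetry collection $24.55: books → 0% → $0.00
Dresser $661.49: home furniture → 5% + 2.25% surcharge = 7.25% → $47.96
Laundry detergent $12.93: all other goods → 4.75% → $0.61
Total tax = $18.17 + $16.93 + $1.49 + $47.96 + $0.61 = $85.16

$85.16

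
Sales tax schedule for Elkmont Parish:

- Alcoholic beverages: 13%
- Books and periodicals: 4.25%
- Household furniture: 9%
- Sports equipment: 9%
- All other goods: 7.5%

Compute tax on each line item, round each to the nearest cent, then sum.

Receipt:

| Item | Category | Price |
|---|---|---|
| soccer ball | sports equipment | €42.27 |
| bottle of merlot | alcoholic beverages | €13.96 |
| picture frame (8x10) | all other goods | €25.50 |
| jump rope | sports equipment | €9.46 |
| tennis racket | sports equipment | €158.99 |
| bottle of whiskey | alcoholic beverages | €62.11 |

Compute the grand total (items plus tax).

€343.04

Soccer ball €42.27: sports equipment → 9% → €3.80
Bottle of merlot €13.96: alcoholic beverages → 13% → €1.81
Picture frame (8x10) €25.50: all other goods → 7.5% → €1.91
Jump rope €9.46: sports equipment → 9% → €0.85
Tennis racket €158.99: sports equipment → 9% → €14.31
Bottle of whiskey €62.11: alcoholic beverages → 13% → €8.07
Subtotal = €312.29; tax = €30.75; total due = €343.04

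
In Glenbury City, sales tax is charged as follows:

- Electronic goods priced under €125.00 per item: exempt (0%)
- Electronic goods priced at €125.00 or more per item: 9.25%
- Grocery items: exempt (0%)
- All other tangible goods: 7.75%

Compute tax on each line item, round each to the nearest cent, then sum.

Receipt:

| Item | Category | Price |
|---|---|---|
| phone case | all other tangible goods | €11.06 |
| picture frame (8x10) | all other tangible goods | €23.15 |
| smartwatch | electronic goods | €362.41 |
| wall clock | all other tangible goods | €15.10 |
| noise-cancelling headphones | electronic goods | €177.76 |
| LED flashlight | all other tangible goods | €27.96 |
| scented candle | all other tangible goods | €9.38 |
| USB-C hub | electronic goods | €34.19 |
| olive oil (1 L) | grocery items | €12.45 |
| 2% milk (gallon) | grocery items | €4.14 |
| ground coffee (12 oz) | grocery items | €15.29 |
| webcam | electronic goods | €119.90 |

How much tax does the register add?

€56.68

Phone case €11.06: all other tangible goods → 7.75% → €0.86
Picture frame (8x10) €23.15: all other tangible goods → 7.75% → €1.79
Smartwatch €362.41: electronic goods, €125.00 or more → 9.25% → €33.52
Wall clock €15.10: all other tangible goods → 7.75% → €1.17
Noise-cancelling headphones €177.76: electronic goods, €125.00 or more → 9.25% → €16.44
LED flashlight €27.96: all other tangible goods → 7.75% → €2.17
Scented candle €9.38: all other tangible goods → 7.75% → €0.73
USB-C hub €34.19: electronic goods, under €125.00 → 0% → €0.00
Olive oil (1 L) €12.45: grocery items → 0% → €0.00
2% milk (gallon) €4.14: grocery items → 0% → €0.00
Ground coffee (12 oz) €15.29: grocery items → 0% → €0.00
Webcam €119.90: electronic goods, under €125.00 → 0% → €0.00
Total tax = €0.86 + €1.79 + €33.52 + €1.17 + €16.44 + €2.17 + €0.73 = €56.68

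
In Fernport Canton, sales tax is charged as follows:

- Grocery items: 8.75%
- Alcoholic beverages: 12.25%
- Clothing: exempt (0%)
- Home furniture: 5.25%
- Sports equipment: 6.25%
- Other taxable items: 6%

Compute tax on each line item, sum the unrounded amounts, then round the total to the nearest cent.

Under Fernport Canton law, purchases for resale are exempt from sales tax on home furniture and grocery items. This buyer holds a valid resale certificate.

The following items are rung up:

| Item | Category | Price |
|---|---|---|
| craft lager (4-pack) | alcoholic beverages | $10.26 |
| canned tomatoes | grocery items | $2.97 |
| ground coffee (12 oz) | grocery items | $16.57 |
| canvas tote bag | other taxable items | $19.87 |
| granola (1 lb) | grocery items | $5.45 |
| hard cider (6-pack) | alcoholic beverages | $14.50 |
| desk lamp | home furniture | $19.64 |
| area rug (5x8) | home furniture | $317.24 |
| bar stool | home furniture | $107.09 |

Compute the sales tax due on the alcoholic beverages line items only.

Craft lager (4-pack) $10.26: alcoholic beverages → 12.25% → $1.25685
Hard cider (6-pack) $14.50: alcoholic beverages → 12.25% → $1.77625
Tax on alcoholic beverages: unrounded sum = $3.0331 → $3.03

$3.03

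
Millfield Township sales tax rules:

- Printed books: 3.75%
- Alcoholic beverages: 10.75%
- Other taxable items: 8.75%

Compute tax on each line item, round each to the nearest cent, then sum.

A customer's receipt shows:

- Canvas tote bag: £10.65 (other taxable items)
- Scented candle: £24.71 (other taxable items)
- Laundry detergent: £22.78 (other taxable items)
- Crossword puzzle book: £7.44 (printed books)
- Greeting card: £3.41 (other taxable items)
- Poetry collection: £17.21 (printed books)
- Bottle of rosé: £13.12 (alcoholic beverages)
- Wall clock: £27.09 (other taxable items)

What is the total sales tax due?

£10.09

Canvas tote bag £10.65: other taxable items → 8.75% → £0.93
Scented candle £24.71: other taxable items → 8.75% → £2.16
Laundry detergent £22.78: other taxable items → 8.75% → £1.99
Crossword puzzle book £7.44: printed books → 3.75% → £0.28
Greeting card £3.41: other taxable items → 8.75% → £0.30
Poetry collection £17.21: printed books → 3.75% → £0.65
Bottle of rosé £13.12: alcoholic beverages → 10.75% → £1.41
Wall clock £27.09: other taxable items → 8.75% → £2.37
Total tax = £0.93 + £2.16 + £1.99 + £0.28 + £0.30 + £0.65 + £1.41 + £2.37 = £10.09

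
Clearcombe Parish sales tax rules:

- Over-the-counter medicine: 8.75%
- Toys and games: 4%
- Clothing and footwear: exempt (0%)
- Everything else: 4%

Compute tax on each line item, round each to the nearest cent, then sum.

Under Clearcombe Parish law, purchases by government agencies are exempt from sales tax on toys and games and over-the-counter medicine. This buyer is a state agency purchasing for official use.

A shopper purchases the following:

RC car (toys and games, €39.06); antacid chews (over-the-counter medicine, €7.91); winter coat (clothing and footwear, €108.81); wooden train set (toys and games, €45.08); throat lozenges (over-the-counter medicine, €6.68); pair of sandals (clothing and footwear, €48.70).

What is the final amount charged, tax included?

RC car €39.06: toys and games, buyer-exempt → 0% → €0.00
Antacid chews €7.91: over-the-counter medicine, buyer-exempt → 0% → €0.00
Winter coat €108.81: clothing and footwear → 0% → €0.00
Wooden train set €45.08: toys and games, buyer-exempt → 0% → €0.00
Throat lozenges €6.68: over-the-counter medicine, buyer-exempt → 0% → €0.00
Pair of sandals €48.70: clothing and footwear → 0% → €0.00
Subtotal = €256.24; tax = €0.00; total due = €256.24

€256.24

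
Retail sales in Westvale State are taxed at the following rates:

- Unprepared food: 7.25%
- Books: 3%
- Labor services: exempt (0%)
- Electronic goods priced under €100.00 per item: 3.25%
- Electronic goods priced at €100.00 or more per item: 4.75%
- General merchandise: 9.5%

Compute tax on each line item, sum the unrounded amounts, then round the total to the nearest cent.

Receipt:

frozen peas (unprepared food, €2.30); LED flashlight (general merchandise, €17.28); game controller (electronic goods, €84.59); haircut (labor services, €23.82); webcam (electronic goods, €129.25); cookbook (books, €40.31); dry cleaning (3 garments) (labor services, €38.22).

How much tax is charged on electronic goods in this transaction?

Game controller €84.59: electronic goods, under €100.00 → 3.25% → €2.749175
Webcam €129.25: electronic goods, €100.00 or more → 4.75% → €6.139375
Tax on electronic goods: unrounded sum = €8.88855 → €8.89

€8.89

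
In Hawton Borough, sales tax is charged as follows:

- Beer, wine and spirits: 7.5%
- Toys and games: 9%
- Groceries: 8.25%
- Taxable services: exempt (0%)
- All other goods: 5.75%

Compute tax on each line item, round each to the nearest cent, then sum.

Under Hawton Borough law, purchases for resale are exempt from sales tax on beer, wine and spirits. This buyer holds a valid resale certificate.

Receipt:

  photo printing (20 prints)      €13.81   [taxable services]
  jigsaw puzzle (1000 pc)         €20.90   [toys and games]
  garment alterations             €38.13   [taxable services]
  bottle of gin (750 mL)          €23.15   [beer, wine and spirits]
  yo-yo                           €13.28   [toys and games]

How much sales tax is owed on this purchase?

€3.08

Photo printing (20 prints) €13.81: taxable services → 0% → €0.00
Jigsaw puzzle (1000 pc) €20.90: toys and games → 9% → €1.88
Garment alterations €38.13: taxable services → 0% → €0.00
Bottle of gin (750 mL) €23.15: beer, wine and spirits, buyer-exempt → 0% → €0.00
Yo-yo €13.28: toys and games → 9% → €1.20
Total tax = €1.88 + €1.20 = €3.08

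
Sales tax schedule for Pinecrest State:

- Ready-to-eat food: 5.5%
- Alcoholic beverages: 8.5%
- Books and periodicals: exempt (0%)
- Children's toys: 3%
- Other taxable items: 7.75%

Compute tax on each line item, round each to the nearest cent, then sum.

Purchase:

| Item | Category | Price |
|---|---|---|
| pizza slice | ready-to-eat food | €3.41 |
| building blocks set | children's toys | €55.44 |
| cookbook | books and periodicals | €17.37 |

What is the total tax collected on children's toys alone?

€1.66

Building blocks set €55.44: children's toys → 3% → €1.66
Tax on children's toys = €1.66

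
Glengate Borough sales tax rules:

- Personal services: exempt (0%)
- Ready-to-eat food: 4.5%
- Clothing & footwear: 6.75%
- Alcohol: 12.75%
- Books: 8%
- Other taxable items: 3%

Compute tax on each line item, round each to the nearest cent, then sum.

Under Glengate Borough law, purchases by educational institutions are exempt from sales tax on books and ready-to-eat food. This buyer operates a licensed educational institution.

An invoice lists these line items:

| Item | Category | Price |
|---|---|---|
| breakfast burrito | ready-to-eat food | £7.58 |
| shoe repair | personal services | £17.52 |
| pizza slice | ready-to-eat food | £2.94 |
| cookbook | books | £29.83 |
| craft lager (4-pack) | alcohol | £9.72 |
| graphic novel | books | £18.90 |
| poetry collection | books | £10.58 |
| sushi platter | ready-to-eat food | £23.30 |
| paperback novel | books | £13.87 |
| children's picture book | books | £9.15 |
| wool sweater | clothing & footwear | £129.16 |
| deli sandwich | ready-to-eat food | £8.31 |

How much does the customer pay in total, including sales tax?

Breakfast burrito £7.58: ready-to-eat food, buyer-exempt → 0% → £0.00
Shoe repair £17.52: personal services → 0% → £0.00
Pizza slice £2.94: ready-to-eat food, buyer-exempt → 0% → £0.00
Cookbook £29.83: books, buyer-exempt → 0% → £0.00
Craft lager (4-pack) £9.72: alcohol → 12.75% → £1.24
Graphic novel £18.90: books, buyer-exempt → 0% → £0.00
Poetry collection £10.58: books, buyer-exempt → 0% → £0.00
Sushi platter £23.30: ready-to-eat food, buyer-exempt → 0% → £0.00
Paperback novel £13.87: books, buyer-exempt → 0% → £0.00
Children's picture book £9.15: books, buyer-exempt → 0% → £0.00
Wool sweater £129.16: clothing & footwear → 6.75% → £8.72
Deli sandwich £8.31: ready-to-eat food, buyer-exempt → 0% → £0.00
Subtotal = £280.86; tax = £9.96; total due = £290.82

£290.82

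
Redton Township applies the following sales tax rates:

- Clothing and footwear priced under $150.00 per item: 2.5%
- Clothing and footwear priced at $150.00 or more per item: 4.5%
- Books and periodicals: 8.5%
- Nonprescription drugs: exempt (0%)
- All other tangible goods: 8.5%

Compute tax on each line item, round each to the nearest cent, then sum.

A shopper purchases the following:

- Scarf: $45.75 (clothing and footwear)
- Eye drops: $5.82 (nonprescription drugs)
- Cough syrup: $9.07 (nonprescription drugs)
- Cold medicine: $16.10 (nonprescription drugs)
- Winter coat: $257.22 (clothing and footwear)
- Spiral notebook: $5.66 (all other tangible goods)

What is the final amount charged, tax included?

Scarf $45.75: clothing and footwear, under $150.00 → 2.5% → $1.14
Eye drops $5.82: nonprescription drugs → 0% → $0.00
Cough syrup $9.07: nonprescription drugs → 0% → $0.00
Cold medicine $16.10: nonprescription drugs → 0% → $0.00
Winter coat $257.22: clothing and footwear, $150.00 or more → 4.5% → $11.57
Spiral notebook $5.66: all other tangible goods → 8.5% → $0.48
Subtotal = $339.62; tax = $13.19; total due = $352.81

$352.81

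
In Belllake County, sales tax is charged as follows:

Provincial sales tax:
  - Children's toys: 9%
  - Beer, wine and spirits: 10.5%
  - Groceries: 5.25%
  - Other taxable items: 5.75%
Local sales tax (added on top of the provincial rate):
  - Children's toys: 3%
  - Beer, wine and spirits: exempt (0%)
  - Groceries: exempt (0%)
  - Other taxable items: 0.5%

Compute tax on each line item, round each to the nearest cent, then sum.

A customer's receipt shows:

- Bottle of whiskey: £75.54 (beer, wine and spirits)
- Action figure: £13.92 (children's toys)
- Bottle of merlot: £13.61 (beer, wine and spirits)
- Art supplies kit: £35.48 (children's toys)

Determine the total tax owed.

£15.29

Bottle of whiskey £75.54: beer, wine and spirits → 10.5% + 0% local = 10.5% → £7.93
Action figure £13.92: children's toys → 9% + 3% local = 12% → £1.67
Bottle of merlot £13.61: beer, wine and spirits → 10.5% + 0% local = 10.5% → £1.43
Art supplies kit £35.48: children's toys → 9% + 3% local = 12% → £4.26
Total tax = £7.93 + £1.67 + £1.43 + £4.26 = £15.29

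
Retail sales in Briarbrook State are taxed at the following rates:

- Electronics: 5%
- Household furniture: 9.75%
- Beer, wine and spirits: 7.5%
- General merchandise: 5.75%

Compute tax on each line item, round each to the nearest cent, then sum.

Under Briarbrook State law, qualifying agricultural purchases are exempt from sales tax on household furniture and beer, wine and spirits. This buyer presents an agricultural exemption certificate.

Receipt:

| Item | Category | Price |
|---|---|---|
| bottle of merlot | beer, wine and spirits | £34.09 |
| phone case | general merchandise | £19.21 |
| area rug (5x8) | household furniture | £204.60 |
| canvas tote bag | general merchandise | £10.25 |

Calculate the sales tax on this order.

£1.69

Bottle of merlot £34.09: beer, wine and spirits, buyer-exempt → 0% → £0.00
Phone case £19.21: general merchandise → 5.75% → £1.10
Area rug (5x8) £204.60: household furniture, buyer-exempt → 0% → £0.00
Canvas tote bag £10.25: general merchandise → 5.75% → £0.59
Total tax = £1.10 + £0.59 = £1.69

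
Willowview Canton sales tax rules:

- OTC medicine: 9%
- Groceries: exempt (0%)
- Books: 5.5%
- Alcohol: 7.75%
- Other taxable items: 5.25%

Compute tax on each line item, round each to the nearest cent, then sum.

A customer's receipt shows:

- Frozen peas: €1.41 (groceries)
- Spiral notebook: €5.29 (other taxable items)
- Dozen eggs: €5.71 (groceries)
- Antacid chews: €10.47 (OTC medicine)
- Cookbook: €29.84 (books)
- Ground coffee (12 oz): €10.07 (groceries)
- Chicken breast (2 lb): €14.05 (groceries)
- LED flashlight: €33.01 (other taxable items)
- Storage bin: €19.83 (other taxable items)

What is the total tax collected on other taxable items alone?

€3.05

Spiral notebook €5.29: other taxable items → 5.25% → €0.28
LED flashlight €33.01: other taxable items → 5.25% → €1.73
Storage bin €19.83: other taxable items → 5.25% → €1.04
Tax on other taxable items = €0.28 + €1.73 + €1.04 = €3.05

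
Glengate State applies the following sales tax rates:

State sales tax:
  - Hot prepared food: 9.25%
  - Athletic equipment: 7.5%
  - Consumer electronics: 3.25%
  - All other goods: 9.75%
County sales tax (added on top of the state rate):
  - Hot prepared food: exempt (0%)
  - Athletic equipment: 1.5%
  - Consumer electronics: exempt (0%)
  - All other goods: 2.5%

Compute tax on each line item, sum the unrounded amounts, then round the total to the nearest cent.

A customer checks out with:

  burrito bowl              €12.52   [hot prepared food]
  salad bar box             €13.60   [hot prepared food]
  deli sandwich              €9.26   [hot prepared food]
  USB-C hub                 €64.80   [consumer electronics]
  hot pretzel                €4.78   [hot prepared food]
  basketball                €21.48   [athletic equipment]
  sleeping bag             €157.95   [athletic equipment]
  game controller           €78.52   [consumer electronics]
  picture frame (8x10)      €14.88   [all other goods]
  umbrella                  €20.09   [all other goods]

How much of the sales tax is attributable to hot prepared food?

Burrito bowl €12.52: hot prepared food → 9.25% + 0% county = 9.25% → €1.1581
Salad bar box €13.60: hot prepared food → 9.25% + 0% county = 9.25% → €1.258
Deli sandwich €9.26: hot prepared food → 9.25% + 0% county = 9.25% → €0.85655
Hot pretzel €4.78: hot prepared food → 9.25% + 0% county = 9.25% → €0.44215
Tax on hot prepared food: unrounded sum = €3.7148 → €3.71

€3.71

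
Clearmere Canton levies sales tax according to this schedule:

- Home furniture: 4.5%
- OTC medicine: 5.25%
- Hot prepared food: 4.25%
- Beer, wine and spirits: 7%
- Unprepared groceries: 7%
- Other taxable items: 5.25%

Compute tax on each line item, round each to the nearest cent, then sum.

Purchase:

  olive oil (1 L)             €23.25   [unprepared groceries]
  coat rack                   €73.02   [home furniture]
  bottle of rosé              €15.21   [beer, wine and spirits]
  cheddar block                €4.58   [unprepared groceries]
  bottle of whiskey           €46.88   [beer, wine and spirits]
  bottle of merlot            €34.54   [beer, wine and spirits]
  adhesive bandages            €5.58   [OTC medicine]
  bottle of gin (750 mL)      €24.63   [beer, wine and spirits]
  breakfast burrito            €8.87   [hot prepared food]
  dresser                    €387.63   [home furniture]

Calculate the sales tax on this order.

€31.83

Olive oil (1 L) €23.25: unprepared groceries → 7% → €1.63
Coat rack €73.02: home furniture → 4.5% → €3.29
Bottle of rosé €15.21: beer, wine and spirits → 7% → €1.06
Cheddar block €4.58: unprepared groceries → 7% → €0.32
Bottle of whiskey €46.88: beer, wine and spirits → 7% → €3.28
Bottle of merlot €34.54: beer, wine and spirits → 7% → €2.42
Adhesive bandages €5.58: OTC medicine → 5.25% → €0.29
Bottle of gin (750 mL) €24.63: beer, wine and spirits → 7% → €1.72
Breakfast burrito €8.87: hot prepared food → 4.25% → €0.38
Dresser €387.63: home furniture → 4.5% → €17.44
Total tax = €1.63 + €3.29 + €1.06 + €0.32 + €3.28 + €2.42 + €0.29 + €1.72 + €0.38 + €17.44 = €31.83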